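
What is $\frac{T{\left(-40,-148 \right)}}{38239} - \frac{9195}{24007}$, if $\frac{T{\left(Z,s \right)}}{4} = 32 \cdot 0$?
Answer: $- \frac{9195}{24007} \approx -0.38301$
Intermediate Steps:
$T{\left(Z,s \right)} = 0$ ($T{\left(Z,s \right)} = 4 \cdot 32 \cdot 0 = 4 \cdot 0 = 0$)
$\frac{T{\left(-40,-148 \right)}}{38239} - \frac{9195}{24007} = \frac{0}{38239} - \frac{9195}{24007} = 0 \cdot \frac{1}{38239} - \frac{9195}{24007} = 0 - \frac{9195}{24007} = - \frac{9195}{24007}$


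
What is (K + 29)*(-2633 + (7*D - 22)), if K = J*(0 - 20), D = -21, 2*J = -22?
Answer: -697698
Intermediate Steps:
J = -11 (J = (½)*(-22) = -11)
K = 220 (K = -11*(0 - 20) = -11*(-20) = 220)
(K + 29)*(-2633 + (7*D - 22)) = (220 + 29)*(-2633 + (7*(-21) - 22)) = 249*(-2633 + (-147 - 22)) = 249*(-2633 - 169) = 249*(-2802) = -697698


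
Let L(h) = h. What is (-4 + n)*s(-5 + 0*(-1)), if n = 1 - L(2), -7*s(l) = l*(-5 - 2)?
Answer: 25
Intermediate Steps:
s(l) = l (s(l) = -l*(-5 - 2)/7 = -l*(-7)/7 = -(-1)*l = l)
n = -1 (n = 1 - 1*2 = 1 - 2 = -1)
(-4 + n)*s(-5 + 0*(-1)) = (-4 - 1)*(-5 + 0*(-1)) = -5*(-5 + 0) = -5*(-5) = 25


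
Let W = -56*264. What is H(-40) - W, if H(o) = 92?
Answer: 14876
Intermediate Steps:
W = -14784
H(-40) - W = 92 - 1*(-14784) = 92 + 14784 = 14876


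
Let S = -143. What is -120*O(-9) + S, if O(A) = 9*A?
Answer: 9577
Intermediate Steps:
-120*O(-9) + S = -1080*(-9) - 143 = -120*(-81) - 143 = 9720 - 143 = 9577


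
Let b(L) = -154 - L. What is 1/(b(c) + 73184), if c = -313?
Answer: 1/73343 ≈ 1.3635e-5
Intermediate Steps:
1/(b(c) + 73184) = 1/((-154 - 1*(-313)) + 73184) = 1/((-154 + 313) + 73184) = 1/(159 + 73184) = 1/73343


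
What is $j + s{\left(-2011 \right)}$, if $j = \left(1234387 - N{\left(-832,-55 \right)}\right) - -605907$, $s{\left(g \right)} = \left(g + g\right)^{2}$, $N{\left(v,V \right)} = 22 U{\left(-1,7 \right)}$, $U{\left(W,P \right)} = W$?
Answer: $18016800$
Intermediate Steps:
$N{\left(v,V \right)} = -22$ ($N{\left(v,V \right)} = 22 \left(-1\right) = -22$)
$s{\left(g \right)} = 4 g^{2}$ ($s{\left(g \right)} = \left(2 g\right)^{2} = 4 g^{2}$)
$j = 1840316$ ($j = \left(1234387 - -22\right) - -605907 = \left(1234387 + 22\right) + 605907 = 1234409 + 605907 = 1840316$)
$j + s{\left(-2011 \right)} = 1840316 + 4 \left(-2011\right)^{2} = 1840316 + 4 \cdot 4044121 = 1840316 + 16176484 = 18016800$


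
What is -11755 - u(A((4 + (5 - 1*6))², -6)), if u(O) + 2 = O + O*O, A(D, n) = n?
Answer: -11783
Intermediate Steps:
u(O) = -2 + O + O² (u(O) = -2 + (O + O*O) = -2 + (O + O²) = -2 + O + O²)
-11755 - u(A((4 + (5 - 1*6))², -6)) = -11755 - (-2 - 6 + (-6)²) = -11755 - (-2 - 6 + 36) = -11755 - 1*28 = -11755 - 28 = -11783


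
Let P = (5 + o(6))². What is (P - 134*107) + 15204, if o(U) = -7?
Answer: 870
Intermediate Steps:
P = 4 (P = (5 - 7)² = (-2)² = 4)
(P - 134*107) + 15204 = (4 - 134*107) + 15204 = (4 - 14338) + 15204 = -14334 + 15204 = 870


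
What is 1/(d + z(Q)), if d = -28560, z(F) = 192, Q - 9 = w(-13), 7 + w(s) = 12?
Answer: -1/28368 ≈ -3.5251e-5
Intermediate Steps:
w(s) = 5 (w(s) = -7 + 12 = 5)
Q = 14 (Q = 9 + 5 = 14)
1/(d + z(Q)) = 1/(-28560 + 192) = 1/(-28368) = -1/28368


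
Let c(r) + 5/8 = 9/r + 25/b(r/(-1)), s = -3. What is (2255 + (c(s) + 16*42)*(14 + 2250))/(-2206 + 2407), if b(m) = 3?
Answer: 4602968/603 ≈ 7633.4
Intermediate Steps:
c(r) = 185/24 + 9/r (c(r) = -5/8 + (9/r + 25/3) = -5/8 + (25/3 + 9/r) = 185/24 + 9/r)
(2255 + (c(s) + 16*42)*(14 + 2250))/(-2206 + 2407) = (2255 + ((185/24 + 9/(-3)) + 16*42)*(14 + 2250))/(-2206 + 2407) = (2255 + ((185/24 + 9*(-⅓)) + 672)*2264)/201 = (2255 + ((185/24 - 3) + 672)*2264)*(1/201) = (2255 + (113/24 + 672)*2264)*(1/201) = (2255 + (16241/24)*2264)*(1/201) = (2255 + 4596203/3)*(1/201) = (4602968/3)*(1/201) = 4602968/603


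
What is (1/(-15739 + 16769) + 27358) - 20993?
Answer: 6555951/1030 ≈ 6365.0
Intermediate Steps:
(1/(-15739 + 16769) + 27358) - 20993 = (1/1030 + 27358) - 20993 = 28178741/1030 - 20993 = 6555951/1030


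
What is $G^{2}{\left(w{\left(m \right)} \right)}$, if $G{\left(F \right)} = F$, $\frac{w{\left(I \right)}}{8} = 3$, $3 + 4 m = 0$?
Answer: $576$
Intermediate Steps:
$m = - \frac{3}{4}$ ($m = - \frac{3}{4} + \frac{1}{4} \cdot 0 = - \frac{3}{4} + 0 = - \frac{3}{4} \approx -0.75$)
$w{\left(I \right)} = 24$ ($w{\left(I \right)} = 8 \cdot 3 = 24$)
$G^{2}{\left(w{\left(m \right)} \right)} = 24^{2} = 576$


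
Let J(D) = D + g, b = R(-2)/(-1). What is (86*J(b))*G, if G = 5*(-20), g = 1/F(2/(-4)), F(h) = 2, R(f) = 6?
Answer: 47300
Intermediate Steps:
b = -6 (b = 6/(-1) = 6*(-1) = -6)
g = ½ (g = 1/2 = ½ ≈ 0.50000)
J(D) = ½ + D (J(D) = D + ½ = ½ + D)
G = -100
(86*J(b))*G = (86*(½ - 6))*(-100) = (86*(-11/2))*(-100) = -473*(-100) = 47300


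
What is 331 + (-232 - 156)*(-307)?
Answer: 119447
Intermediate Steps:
331 + (-232 - 156)*(-307) = 331 - 388*(-307) = 331 + 119116 = 119447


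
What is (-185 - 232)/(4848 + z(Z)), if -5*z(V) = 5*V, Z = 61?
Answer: -417/4787 ≈ -0.087111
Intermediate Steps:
z(V) = -V
(-185 - 232)/(4848 + z(Z)) = (-185 - 232)/(4848 - 1*61) = -417/(4848 - 61) = -417/4787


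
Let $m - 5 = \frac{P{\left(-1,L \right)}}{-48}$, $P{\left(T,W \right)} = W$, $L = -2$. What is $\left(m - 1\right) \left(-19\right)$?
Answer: $- \frac{1843}{24} \approx -76.792$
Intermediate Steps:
$m = \frac{121}{24}$ ($m = 5 - \frac{2}{-48} = 5 - - \frac{1}{24} = 5 + \frac{1}{24} = \frac{121}{24} \approx 5.0417$)
$\left(m - 1\right) \left(-19\right) = \left(\frac{121}{24} - 1\right) \left(-19\right) = \frac{97}{24} \left(-19\right) = - \frac{1843}{24}$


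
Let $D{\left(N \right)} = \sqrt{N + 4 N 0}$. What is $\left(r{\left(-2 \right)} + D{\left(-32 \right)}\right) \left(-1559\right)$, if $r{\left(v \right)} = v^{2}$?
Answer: $-6236 - 6236 i \sqrt{2} \approx -6236.0 - 8819.0 i$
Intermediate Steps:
$D{\left(N \right)} = \sqrt{N}$ ($D{\left(N \right)} = \sqrt{N + 0} = \sqrt{N}$)
$\left(r{\left(-2 \right)} + D{\left(-32 \right)}\right) \left(-1559\right) = \left(\left(-2\right)^{2} + \sqrt{-32}\right) \left(-1559\right) = \left(4 + 4 i \sqrt{2}\right) \left(-1559\right) = -6236 - 6236 i \sqrt{2}$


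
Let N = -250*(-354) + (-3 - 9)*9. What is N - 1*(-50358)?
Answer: 138750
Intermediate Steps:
N = 88392 (N = 88500 - 12*9 = 88500 - 108 = 88392)
N - 1*(-50358) = 88392 - 1*(-50358) = 88392 + 50358 = 138750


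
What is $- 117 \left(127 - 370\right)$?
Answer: $28431$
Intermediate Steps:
$- 117 \left(127 - 370\right) = \left(-117\right) \left(-243\right) = 28431$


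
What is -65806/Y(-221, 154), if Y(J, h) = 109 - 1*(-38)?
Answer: -65806/147 ≈ -447.66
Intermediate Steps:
Y(J, h) = 147 (Y(J, h) = 109 + 38 = 147)
-65806/Y(-221, 154) = -65806/147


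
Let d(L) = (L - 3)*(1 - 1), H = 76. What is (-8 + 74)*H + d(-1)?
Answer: 5016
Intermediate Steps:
d(L) = 0 (d(L) = (-3 + L)*0 = 0)
(-8 + 74)*H + d(-1) = (-8 + 74)*76 + 0 = 66*76 + 0 = 5016 + 0 = 5016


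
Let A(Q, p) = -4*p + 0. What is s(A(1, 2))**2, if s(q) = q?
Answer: 64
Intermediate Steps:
A(Q, p) = -4*p
s(A(1, 2))**2 = (-4*2)**2 = (-8)**2 = 64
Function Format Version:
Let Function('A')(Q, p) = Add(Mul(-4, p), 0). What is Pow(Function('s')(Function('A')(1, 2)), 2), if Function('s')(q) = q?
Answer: 64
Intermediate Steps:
Function('A')(Q, p) = Mul(-4, p)
Pow(Function('s')(Function('A')(1, 2)), 2) = Pow(Mul(-4, 2), 2) = Pow(-8, 2) = 64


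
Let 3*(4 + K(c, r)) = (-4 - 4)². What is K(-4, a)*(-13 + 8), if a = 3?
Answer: -260/3 ≈ -86.667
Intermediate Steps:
K(c, r) = 52/3 (K(c, r) = -4 + (-4 - 4)²/3 = -4 + (⅓)*(-8)² = -4 + (⅓)*64 = -4 + 64/3 = 52/3)
K(-4, a)*(-13 + 8) = 52*(-13 + 8)/3 = (52/3)*(-5) = -260/3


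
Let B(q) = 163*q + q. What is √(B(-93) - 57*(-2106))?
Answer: √104790 ≈ 323.71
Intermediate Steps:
B(q) = 164*q
√(B(-93) - 57*(-2106)) = √(164*(-93) - 57*(-2106)) = √(-15252 + 120042) = √104790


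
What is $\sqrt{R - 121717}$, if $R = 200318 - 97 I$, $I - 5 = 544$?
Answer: $2 \sqrt{6337} \approx 159.21$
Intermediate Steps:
$I = 549$ ($I = 5 + 544 = 549$)
$R = 147065$ ($R = 200318 - 97 \cdot 549 = 200318 - 53253 = 147065$)
$\sqrt{R - 121717} = \sqrt{147065 - 121717} = \sqrt{25348} = 2 \sqrt{6337}$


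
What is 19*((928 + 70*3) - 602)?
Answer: 10184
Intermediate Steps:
19*((928 + 70*3) - 602) = 19*((928 + 210) - 602) = 19*(1138 - 602) = 19*536 = 10184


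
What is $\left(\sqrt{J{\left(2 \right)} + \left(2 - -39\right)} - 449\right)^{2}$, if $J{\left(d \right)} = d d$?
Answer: $201646 - 2694 \sqrt{5} \approx 1.9562 \cdot 10^{5}$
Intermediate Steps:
$J{\left(d \right)} = d^{2}$
$\left(\sqrt{J{\left(2 \right)} + \left(2 - -39\right)} - 449\right)^{2} = \left(\sqrt{2^{2} + \left(2 - -39\right)} - 449\right)^{2} = \left(\sqrt{4 + \left(2 + 39\right)} - 449\right)^{2} = \left(\sqrt{4 + 41} - 449\right)^{2} = \left(\sqrt{45} - 449\right)^{2} = \left(3 \sqrt{5} - 449\right)^{2} = \left(-449 + 3 \sqrt{5}\right)^{2}$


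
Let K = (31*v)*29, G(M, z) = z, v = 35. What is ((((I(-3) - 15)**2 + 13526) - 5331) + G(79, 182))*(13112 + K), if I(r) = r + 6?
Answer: 379840617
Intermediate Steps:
I(r) = 6 + r
K = 31465 (K = (31*35)*29 = 1085*29 = 31465)
((((I(-3) - 15)**2 + 13526) - 5331) + G(79, 182))*(13112 + K) = (((((6 - 3) - 15)**2 + 13526) - 5331) + 182)*(13112 + 31465) = ((((3 - 15)**2 + 13526) - 5331) + 182)*44577 = ((((-12)**2 + 13526) - 5331) + 182)*44577 = (((144 + 13526) - 5331) + 182)*44577 = ((13670 - 5331) + 182)*44577 = (8339 + 182)*44577 = 8521*44577 = 379840617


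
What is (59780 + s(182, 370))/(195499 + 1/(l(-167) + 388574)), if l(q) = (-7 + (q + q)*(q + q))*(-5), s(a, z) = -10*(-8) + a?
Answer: 1692894197/5512126888 ≈ 0.30712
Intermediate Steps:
s(a, z) = 80 + a
l(q) = 35 - 20*q² (l(q) = (-7 + (2*q)*(2*q))*(-5) = (-7 + 4*q²)*(-5) = 35 - 20*q²)
(59780 + s(182, 370))/(195499 + 1/(l(-167) + 388574)) = (59780 + (80 + 182))/(195499 + 1/((35 - 20*(-167)²) + 388574)) = (59780 + 262)/(195499 + 1/((35 - 20*27889) + 388574)) = 60042/(195499 + 1/((35 - 557780) + 388574)) = 60042/(195499 + 1/(-557745 + 388574)) = 60042/(195499 + 1/(-169171)) = 60042/(195499 - 1/169171) = 60042/(33072761328/169171) = 60042*(169171/33072761328) = 1692894197/5512126888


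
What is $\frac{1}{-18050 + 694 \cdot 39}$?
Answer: $\frac{1}{9016} \approx 0.00011091$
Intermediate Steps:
$\frac{1}{-18050 + 694 \cdot 39} = \frac{1}{-18050 + 27066} = \frac{1}{9016}$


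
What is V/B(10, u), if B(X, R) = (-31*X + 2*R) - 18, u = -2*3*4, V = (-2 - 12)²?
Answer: -49/94 ≈ -0.52128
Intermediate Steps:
V = 196 (V = (-14)² = 196)
u = -24 (u = -6*4 = -24)
B(X, R) = -18 - 31*X + 2*R
V/B(10, u) = 196/(-18 - 31*10 + 2*(-24)) = 196/(-18 - 310 - 48) = 196/(-376) = 196*(-1/376) = -49/94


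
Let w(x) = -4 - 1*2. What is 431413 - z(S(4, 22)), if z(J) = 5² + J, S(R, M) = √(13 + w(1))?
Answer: 431388 - √7 ≈ 4.3139e+5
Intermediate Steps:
w(x) = -6 (w(x) = -4 - 2 = -6)
S(R, M) = √7 (S(R, M) = √(13 - 6) = √7)
z(J) = 25 + J
431413 - z(S(4, 22)) = 431413 - (25 + √7) = 431413 + (-25 - √7) = 431388 - √7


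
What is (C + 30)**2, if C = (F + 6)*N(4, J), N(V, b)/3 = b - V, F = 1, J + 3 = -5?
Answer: 49284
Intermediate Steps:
J = -8 (J = -3 - 5 = -8)
N(V, b) = -3*V + 3*b (N(V, b) = 3*(b - V) = -3*V + 3*b)
C = -252 (C = (1 + 6)*(-3*4 + 3*(-8)) = 7*(-12 - 24) = 7*(-36) = -252)
(C + 30)**2 = (-252 + 30)**2 = (-222)**2 = 49284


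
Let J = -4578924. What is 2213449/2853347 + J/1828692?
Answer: -107351697380/62117771811 ≈ -1.7282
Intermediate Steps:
2213449/2853347 + J/1828692 = 2213449/2853347 - 4578924/1828692 = 2213449*(1/2853347) - 4578924*1/1828692 = 316207/407621 - 381577/152391 = -107351697380/62117771811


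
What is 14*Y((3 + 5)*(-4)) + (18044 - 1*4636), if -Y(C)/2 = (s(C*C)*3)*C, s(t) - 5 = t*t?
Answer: 2818599136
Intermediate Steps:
s(t) = 5 + t² (s(t) = 5 + t*t = 5 + t²)
Y(C) = -2*C*(15 + 3*C⁴) (Y(C) = -2*(5 + (C*C)²)*3*C = -2*(5 + (C²)²)*3*C = -2*(5 + C⁴)*3*C = -2*(15 + 3*C⁴)*C = -2*C*(15 + 3*C⁴))
14*Y((3 + 5)*(-4)) + (18044 - 1*4636) = 14*(-6*(3 + 5)*(-4)*(5 + ((3 + 5)*(-4))⁴)) + (18044 - 1*4636) = 14*(-6*8*(-4)*(5 + (8*(-4))⁴)) + (18044 - 4636) = 14*(-6*(-32)*(5 + (-32)⁴)) + 13408 = 14*(-6*(-32)*(5 + 1048576)) + 13408 = 14*(-6*(-32)*1048581) + 13408 = 14*201327552 + 13408 = 2818585728 + 13408 = 2818599136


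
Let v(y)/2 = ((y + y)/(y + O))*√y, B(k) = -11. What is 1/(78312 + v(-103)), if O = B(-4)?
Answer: 63608922/4981342992391 - 5871*I*√103/9962685984782 ≈ 1.2769e-5 - 5.9807e-9*I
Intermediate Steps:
O = -11
v(y) = 4*y^(3/2)/(-11 + y) (v(y) = 2*(((y + y)/(y - 11))*√y) = 2*(((2*y)/(-11 + y))*√y) = 2*((2*y/(-11 + y))*√y) = 2*(2*y^(3/2)/(-11 + y)) = 4*y^(3/2)/(-11 + y))
1/(78312 + v(-103)) = 1/(78312 + 4*(-103)^(3/2)/(-11 - 103)) = 1/(78312 + 4*(-103*I*√103)/(-114)) = 1/(78312 + 4*(-103*I*√103)*(-1/114)) = 1/(78312 + 206*I*√103/57)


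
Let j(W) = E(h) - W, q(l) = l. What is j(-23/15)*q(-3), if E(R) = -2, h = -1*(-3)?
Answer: 7/5 ≈ 1.4000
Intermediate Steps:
h = 3
j(W) = -2 - W
j(-23/15)*q(-3) = (-2 - (-23)/15)*(-3) = (-2 - 1*(-23/15))*(-3) = (-2 + 23/15)*(-3) = -7/15*(-3) = 7/5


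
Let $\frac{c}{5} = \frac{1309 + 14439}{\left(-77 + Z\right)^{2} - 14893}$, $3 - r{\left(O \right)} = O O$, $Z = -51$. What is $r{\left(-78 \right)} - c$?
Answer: $- \frac{9145511}{1491} \approx -6133.8$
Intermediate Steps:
$r{\left(O \right)} = 3 - O^{2}$ ($r{\left(O \right)} = 3 - O O = 3 - O^{2}$)
$c = \frac{78740}{1491}$ ($c = 5 \frac{1309 + 14439}{\left(-77 - 51\right)^{2} - 14893} = 5 \frac{15748}{\left(-128\right)^{2} - 14893} = 5 \frac{15748}{16384 - 14893} = 5 \cdot \frac{15748}{1491} = \frac{78740}{1491} \approx 52.81$)
$r{\left(-78 \right)} - c = \left(3 - \left(-78\right)^{2}\right) - \frac{78740}{1491} = \left(3 - 6084\right) - \frac{78740}{1491} = -6081 - \frac{78740}{1491} = - \frac{9145511}{1491}$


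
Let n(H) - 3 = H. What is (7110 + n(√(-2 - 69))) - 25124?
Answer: -18011 + I*√71 ≈ -18011.0 + 8.4261*I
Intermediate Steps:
n(H) = 3 + H
(7110 + n(√(-2 - 69))) - 25124 = (7110 + (3 + √(-2 - 69))) - 25124 = (7110 + (3 + √(-71))) - 25124 = (7110 + (3 + I*√71)) - 25124 = (7113 + I*√71) - 25124 = -18011 + I*√71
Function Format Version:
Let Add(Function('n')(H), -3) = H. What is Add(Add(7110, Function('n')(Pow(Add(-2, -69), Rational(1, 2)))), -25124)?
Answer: Add(-18011, Mul(I, Pow(71, Rational(1, 2)))) ≈ Add(-18011., Mul(8.4261, I))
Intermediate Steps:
Function('n')(H) = Add(3, H)
Add(Add(7110, Function('n')(Pow(Add(-2, -69), Rational(1, 2)))), -25124) = Add(Add(7110, Add(3, Pow(Add(-2, -69), Rational(1, 2)))), -25124) = Add(Add(7110, Add(3, Pow(-71, Rational(1, 2)))), -25124) = Add(Add(7110, Add(3, Mul(I, Pow(71, Rational(1, 2))))), -25124) = Add(Add(7113, Mul(I, Pow(71, Rational(1, 2)))), -25124) = Add(-18011, Mul(I, Pow(71, Rational(1, 2))))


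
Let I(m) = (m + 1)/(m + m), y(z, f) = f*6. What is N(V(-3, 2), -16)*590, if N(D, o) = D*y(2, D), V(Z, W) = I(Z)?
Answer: 1180/3 ≈ 393.33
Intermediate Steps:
y(z, f) = 6*f
I(m) = (1 + m)/(2*m) (I(m) = (1 + m)/((2*m)) = (1 + m)*(1/(2*m)) = (1 + m)/(2*m))
V(Z, W) = (1 + Z)/(2*Z)
N(D, o) = 6*D² (N(D, o) = D*(6*D) = 6*D²)
N(V(-3, 2), -16)*590 = (6*((½)*(1 - 3)/(-3))²)*590 = (6*((½)*(-⅓)*(-2))²)*590 = (6*(⅓)²)*590 = (6*(⅑))*590 = (⅔)*590 = 1180/3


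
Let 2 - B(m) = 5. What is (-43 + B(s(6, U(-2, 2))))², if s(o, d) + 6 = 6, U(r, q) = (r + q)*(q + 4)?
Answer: 2116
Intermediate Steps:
U(r, q) = (4 + q)*(q + r) (U(r, q) = (q + r)*(4 + q) = (4 + q)*(q + r))
s(o, d) = 0 (s(o, d) = -6 + 6 = 0)
B(m) = -3 (B(m) = 2 - 1*5 = 2 - 5 = -3)
(-43 + B(s(6, U(-2, 2))))² = (-43 - 3)² = (-46)² = 2116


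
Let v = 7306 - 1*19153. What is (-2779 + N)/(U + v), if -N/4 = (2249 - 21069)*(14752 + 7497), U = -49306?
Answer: -1674901941/61153 ≈ -27389.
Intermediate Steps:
N = 1674904720 (N = -4*(2249 - 21069)*(14752 + 7497) = -(-75280)*22249 = -4*(-418726180) = 1674904720)
v = -11847 (v = 7306 - 19153 = -11847)
(-2779 + N)/(U + v) = (-2779 + 1674904720)/(-49306 - 11847) = 1674901941/(-61153) = 1674901941*(-1/61153) = -1674901941/61153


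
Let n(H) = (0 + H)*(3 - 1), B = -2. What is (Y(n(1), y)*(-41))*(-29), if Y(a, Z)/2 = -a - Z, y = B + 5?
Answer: -11890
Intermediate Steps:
y = 3 (y = -2 + 5 = 3)
n(H) = 2*H (n(H) = H*2 = 2*H)
Y(a, Z) = -2*Z - 2*a (Y(a, Z) = 2*(-a - Z) = 2*(-Z - a) = -2*Z - 2*a)
(Y(n(1), y)*(-41))*(-29) = ((-2*3 - 4)*(-41))*(-29) = ((-6 - 2*2)*(-41))*(-29) = ((-6 - 4)*(-41))*(-29) = -10*(-41)*(-29) = 410*(-29) = -11890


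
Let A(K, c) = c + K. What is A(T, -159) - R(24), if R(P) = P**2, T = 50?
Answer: -685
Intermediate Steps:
A(K, c) = K + c
A(T, -159) - R(24) = (50 - 159) - 1*24**2 = -109 - 1*576 = -109 - 576 = -685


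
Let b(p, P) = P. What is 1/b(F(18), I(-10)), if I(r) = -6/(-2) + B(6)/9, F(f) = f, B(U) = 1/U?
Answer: 54/163 ≈ 0.33129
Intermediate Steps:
I(r) = 163/54 (I(r) = -6/(-2) + 1/(6*9) = -6*(-½) + (⅙)*(⅑) = 3 + 1/54 = 163/54)
1/b(F(18), I(-10)) = 1/(163/54) = 54/163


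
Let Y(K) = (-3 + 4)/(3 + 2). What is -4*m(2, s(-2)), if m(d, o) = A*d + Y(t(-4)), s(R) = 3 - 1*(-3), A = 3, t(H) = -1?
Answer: -124/5 ≈ -24.800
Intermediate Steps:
Y(K) = ⅕ (Y(K) = 1/5 = 1*(⅕) = ⅕)
s(R) = 6 (s(R) = 3 + 3 = 6)
m(d, o) = ⅕ + 3*d (m(d, o) = 3*d + ⅕ = ⅕ + 3*d)
-4*m(2, s(-2)) = -4*(⅕ + 3*2) = -4*(⅕ + 6) = -4*31/5 = -124/5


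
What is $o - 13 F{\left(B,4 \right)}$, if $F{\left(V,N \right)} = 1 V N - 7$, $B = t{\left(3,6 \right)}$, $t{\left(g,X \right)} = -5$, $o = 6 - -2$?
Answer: $359$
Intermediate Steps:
$o = 8$ ($o = 6 + 2 = 8$)
$B = -5$
$F{\left(V,N \right)} = -7 + N V$ ($F{\left(V,N \right)} = V N - 7 = N V - 7 = -7 + N V$)
$o - 13 F{\left(B,4 \right)} = 8 - 13 \left(-7 + 4 \left(-5\right)\right) = 8 - 13 \left(-7 - 20\right) = 8 - -351 = 8 + 351 = 359$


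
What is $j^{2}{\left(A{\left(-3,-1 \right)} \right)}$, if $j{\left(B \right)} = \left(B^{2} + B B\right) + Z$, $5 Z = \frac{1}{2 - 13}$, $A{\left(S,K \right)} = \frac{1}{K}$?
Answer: $\frac{11881}{3025} \approx 3.9276$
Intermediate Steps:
$Z = - \frac{1}{55}$ ($Z = \frac{1}{5 \left(2 - 13\right)} = \frac{1}{5 \left(-11\right)} = \frac{1}{5} \left(- \frac{1}{11}\right) = - \frac{1}{55} \approx -0.018182$)
$j{\left(B \right)} = - \frac{1}{55} + 2 B^{2}$ ($j{\left(B \right)} = \left(B^{2} + B B\right) - \frac{1}{55} = \left(B^{2} + B^{2}\right) - \frac{1}{55} = 2 B^{2} - \frac{1}{55} = - \frac{1}{55} + 2 B^{2}$)
$j^{2}{\left(A{\left(-3,-1 \right)} \right)} = \left(- \frac{1}{55} + 2 \left(\frac{1}{-1}\right)^{2}\right)^{2} = \left(- \frac{1}{55} + 2 \left(-1\right)^{2}\right)^{2} = \left(- \frac{1}{55} + 2 \cdot 1\right)^{2} = \left(- \frac{1}{55} + 2\right)^{2} = \left(\frac{109}{55}\right)^{2} = \frac{11881}{3025}$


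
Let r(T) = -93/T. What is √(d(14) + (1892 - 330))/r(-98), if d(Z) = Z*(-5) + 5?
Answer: 98*√1497/93 ≈ 40.771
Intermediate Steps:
d(Z) = 5 - 5*Z (d(Z) = -5*Z + 5 = 5 - 5*Z)
√(d(14) + (1892 - 330))/r(-98) = √((5 - 5*14) + (1892 - 330))/((-93/(-98))) = √((5 - 70) + 1562)/((-93*(-1/98))) = √(-65 + 1562)/(93/98) = √1497*(98/93) = 98*√1497/93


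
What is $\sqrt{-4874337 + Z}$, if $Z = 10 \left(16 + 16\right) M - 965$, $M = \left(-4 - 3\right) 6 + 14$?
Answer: $i \sqrt{4884262} \approx 2210.0 i$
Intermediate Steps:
$M = -28$ ($M = \left(-7\right) 6 + 14 = -42 + 14 = -28$)
$Z = -9925$ ($Z = 10 \left(16 + 16\right) \left(-28\right) - 965 = 10 \cdot 32 \left(-28\right) - 965 = 320 \left(-28\right) - 965 = -8960 - 965 = -9925$)
$\sqrt{-4874337 + Z} = \sqrt{-4874337 - 9925} = \sqrt{-4884262} = i \sqrt{4884262}$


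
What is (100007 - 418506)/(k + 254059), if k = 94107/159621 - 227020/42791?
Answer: -14799028325587/11804610214678 ≈ -1.2537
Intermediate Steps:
k = -219117189/46464913 (k = 94107*(1/159621) - 227020*1/42791 = 31369/53207 - 227020/42791 = -219117189/46464913 ≈ -4.7158)
(100007 - 418506)/(k + 254059) = (100007 - 418506)/(-219117189/46464913 + 254059) = -318499/11804610214678/46464913 = -318499*46464913/11804610214678 = -14799028325587/11804610214678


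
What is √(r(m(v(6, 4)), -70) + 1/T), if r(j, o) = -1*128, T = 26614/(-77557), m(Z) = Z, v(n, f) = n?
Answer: I*√92727141486/26614 ≈ 11.442*I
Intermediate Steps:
T = -26614/77557 (T = 26614*(-1/77557) = -26614/77557 ≈ -0.34315)
r(j, o) = -128
√(r(m(v(6, 4)), -70) + 1/T) = √(-128 + 1/(-26614/77557)) = √(-128 - 77557/26614) = √(-3484149/26614) = I*√92727141486/26614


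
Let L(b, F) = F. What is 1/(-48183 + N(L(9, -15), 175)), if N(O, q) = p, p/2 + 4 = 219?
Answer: -1/47753 ≈ -2.0941e-5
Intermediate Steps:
p = 430 (p = -8 + 2*219 = -8 + 438 = 430)
N(O, q) = 430
1/(-48183 + N(L(9, -15), 175)) = 1/(-48183 + 430) = 1/(-47753) = -1/47753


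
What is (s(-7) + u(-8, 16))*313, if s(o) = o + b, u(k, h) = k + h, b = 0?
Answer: 313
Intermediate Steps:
u(k, h) = h + k
s(o) = o (s(o) = o + 0 = o)
(s(-7) + u(-8, 16))*313 = (-7 + (16 - 8))*313 = (-7 + 8)*313 = 1*313 = 313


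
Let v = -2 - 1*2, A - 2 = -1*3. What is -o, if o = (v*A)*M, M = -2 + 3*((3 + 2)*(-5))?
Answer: 308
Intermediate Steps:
A = -1 (A = 2 - 1*3 = 2 - 3 = -1)
v = -4 (v = -2 - 2 = -4)
M = -77 (M = -2 + 3*(5*(-5)) = -2 + 3*(-25) = -2 - 75 = -77)
o = -308 (o = -4*(-1)*(-77) = 4*(-77) = -308)
-o = -1*(-308) = 308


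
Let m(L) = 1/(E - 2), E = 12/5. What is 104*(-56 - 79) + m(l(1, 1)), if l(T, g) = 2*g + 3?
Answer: -28075/2 ≈ -14038.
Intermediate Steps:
E = 12/5 (E = 12*(⅕) = 12/5 ≈ 2.4000)
l(T, g) = 3 + 2*g
m(L) = 5/2 (m(L) = 1/(12/5 - 2) = 1/(⅖) = 5/2)
104*(-56 - 79) + m(l(1, 1)) = 104*(-56 - 79) + 5/2 = 104*(-135) + 5/2 = -14040 + 5/2 = -28075/2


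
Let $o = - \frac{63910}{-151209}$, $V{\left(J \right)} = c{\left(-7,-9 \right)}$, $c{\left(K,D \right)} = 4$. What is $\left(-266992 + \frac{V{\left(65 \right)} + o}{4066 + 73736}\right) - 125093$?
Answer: $- \frac{2306315058204892}{5882181309} \approx -3.9209 \cdot 10^{5}$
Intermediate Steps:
$V{\left(J \right)} = 4$
$o = \frac{63910}{151209}$ ($o = \left(-63910\right) \left(- \frac{1}{151209}\right) = \frac{63910}{151209} \approx 0.42266$)
$\left(-266992 + \frac{V{\left(65 \right)} + o}{4066 + 73736}\right) - 125093 = \left(-266992 + \frac{4 + \frac{63910}{151209}}{4066 + 73736}\right) - 125093 = \left(-266992 + \frac{668746}{151209 \cdot 77802}\right) - 125093 = \left(-266992 + \frac{668746}{151209} \cdot \frac{1}{77802}\right) - 125093 = \left(-266992 + \frac{334373}{5882181309}\right) - 125093 = - \frac{1570495351718155}{5882181309} - 125093 = - \frac{2306315058204892}{5882181309}$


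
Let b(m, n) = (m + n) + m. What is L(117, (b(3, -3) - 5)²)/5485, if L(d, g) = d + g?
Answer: 121/5485 ≈ 0.022060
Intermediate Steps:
b(m, n) = n + 2*m
L(117, (b(3, -3) - 5)²)/5485 = (117 + ((-3 + 2*3) - 5)²)/5485 = (117 + ((-3 + 6) - 5)²)*(1/5485) = (117 + (3 - 5)²)*(1/5485) = (117 + (-2)²)*(1/5485) = (117 + 4)*(1/5485) = 121*(1/5485) = 121/5485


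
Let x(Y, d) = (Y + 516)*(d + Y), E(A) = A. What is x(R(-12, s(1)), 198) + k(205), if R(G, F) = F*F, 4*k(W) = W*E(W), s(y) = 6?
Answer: 558697/4 ≈ 1.3967e+5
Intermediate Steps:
k(W) = W²/4 (k(W) = (W*W)/4 = W²/4)
R(G, F) = F²
x(Y, d) = (516 + Y)*(Y + d)
x(R(-12, s(1)), 198) + k(205) = ((6²)² + 516*6² + 516*198 + 6²*198) + (¼)*205² = (36² + 516*36 + 102168 + 36*198) + (¼)*42025 = (1296 + 18576 + 102168 + 7128) + 42025/4 = 129168 + 42025/4 = 558697/4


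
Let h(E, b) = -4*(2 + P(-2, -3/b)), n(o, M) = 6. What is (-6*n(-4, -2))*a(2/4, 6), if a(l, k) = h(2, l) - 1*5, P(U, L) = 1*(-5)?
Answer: -252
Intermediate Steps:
P(U, L) = -5
h(E, b) = 12 (h(E, b) = -4*(2 - 5) = -4*(-3) = 12)
a(l, k) = 7 (a(l, k) = 12 - 1*5 = 12 - 5 = 7)
(-6*n(-4, -2))*a(2/4, 6) = -6*6*7 = -36*7 = -252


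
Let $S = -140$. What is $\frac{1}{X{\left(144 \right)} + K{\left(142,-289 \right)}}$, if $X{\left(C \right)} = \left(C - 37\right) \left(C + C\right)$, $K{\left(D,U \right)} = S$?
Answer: $\frac{1}{30676} \approx 3.2599 \cdot 10^{-5}$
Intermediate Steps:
$K{\left(D,U \right)} = -140$
$X{\left(C \right)} = 2 C \left(-37 + C\right)$ ($X{\left(C \right)} = \left(C - 37\right) 2 C = \left(-37 + C\right) 2 C = 2 C \left(-37 + C\right)$)
$\frac{1}{X{\left(144 \right)} + K{\left(142,-289 \right)}} = \frac{1}{2 \cdot 144 \left(-37 + 144\right) - 140} = \frac{1}{2 \cdot 144 \cdot 107 - 140} = \frac{1}{30816 - 140} = \frac{1}{30676}$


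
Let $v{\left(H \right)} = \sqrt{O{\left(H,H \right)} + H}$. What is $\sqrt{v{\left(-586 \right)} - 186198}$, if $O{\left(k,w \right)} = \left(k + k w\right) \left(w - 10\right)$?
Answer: $\sqrt{-186198 + i \sqrt{204315346}} \approx 16.551 + 431.82 i$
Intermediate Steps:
$O{\left(k,w \right)} = \left(-10 + w\right) \left(k + k w\right)$ ($O{\left(k,w \right)} = \left(k + k w\right) \left(-10 + w\right) = \left(-10 + w\right) \left(k + k w\right)$)
$v{\left(H \right)} = \sqrt{H + H \left(-10 + H^{2} - 9 H\right)}$ ($v{\left(H \right)} = \sqrt{H \left(-10 + H^{2} - 9 H\right) + H} = \sqrt{H + H \left(-10 + H^{2} - 9 H\right)}$)
$\sqrt{v{\left(-586 \right)} - 186198} = \sqrt{\sqrt{- 586 \left(-9 + \left(-586\right)^{2} - -5274\right)} - 186198} = \sqrt{\sqrt{- 586 \left(-9 + 343396 + 5274\right)} - 186198} = \sqrt{\sqrt{\left(-586\right) 348661} - 186198} = \sqrt{\sqrt{-204315346} - 186198} = \sqrt{i \sqrt{204315346} - 186198} = \sqrt{-186198 + i \sqrt{204315346}}$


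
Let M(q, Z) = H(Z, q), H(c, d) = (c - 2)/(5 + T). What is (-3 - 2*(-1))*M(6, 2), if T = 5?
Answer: 0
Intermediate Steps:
H(c, d) = -⅕ + c/10 (H(c, d) = (c - 2)/(5 + 5) = (-2 + c)/10 = (-2 + c)*(⅒) = -⅕ + c/10)
M(q, Z) = -⅕ + Z/10
(-3 - 2*(-1))*M(6, 2) = (-3 - 2*(-1))*(-⅕ + (⅒)*2) = (-3 + 2)*(-⅕ + ⅕) = -1*0 = 0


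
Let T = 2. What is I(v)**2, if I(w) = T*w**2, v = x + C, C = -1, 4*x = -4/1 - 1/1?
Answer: 6561/64 ≈ 102.52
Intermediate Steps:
x = -5/4 (x = (-4/1 - 1/1)/4 = (-4*1 - 1*1)/4 = (-4 - 1)/4 = (1/4)*(-5) = -5/4 ≈ -1.2500)
v = -9/4 (v = -5/4 - 1 = -9/4 ≈ -2.2500)
I(w) = 2*w**2
I(v)**2 = (2*(-9/4)**2)**2 = (2*(81/16))**2 = (81/8)**2 = 6561/64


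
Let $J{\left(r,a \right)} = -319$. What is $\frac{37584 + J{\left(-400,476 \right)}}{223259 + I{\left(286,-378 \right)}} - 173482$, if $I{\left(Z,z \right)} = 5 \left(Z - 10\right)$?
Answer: $- \frac{38970785733}{224639} \approx -1.7348 \cdot 10^{5}$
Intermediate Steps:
$I{\left(Z,z \right)} = -50 + 5 Z$ ($I{\left(Z,z \right)} = 5 \left(-10 + Z\right) = -50 + 5 Z$)
$\frac{37584 + J{\left(-400,476 \right)}}{223259 + I{\left(286,-378 \right)}} - 173482 = \frac{37584 - 319}{223259 + \left(-50 + 5 \cdot 286\right)} - 173482 = \frac{37265}{223259 + \left(-50 + 1430\right)} - 173482 = \frac{37265}{223259 + 1380} - 173482 = \frac{37265}{224639} - 173482 = - \frac{38970785733}{224639}$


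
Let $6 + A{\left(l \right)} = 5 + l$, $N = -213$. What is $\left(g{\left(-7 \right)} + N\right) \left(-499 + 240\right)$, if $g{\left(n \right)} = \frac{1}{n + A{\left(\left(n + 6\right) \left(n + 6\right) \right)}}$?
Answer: $55204$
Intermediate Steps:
$A{\left(l \right)} = -1 + l$ ($A{\left(l \right)} = -6 + \left(5 + l\right) = -1 + l$)
$g{\left(n \right)} = \frac{1}{-1 + n + \left(6 + n\right)^{2}}$ ($g{\left(n \right)} = \frac{1}{n + \left(-1 + \left(n + 6\right) \left(n + 6\right)\right)} = \frac{1}{n + \left(-1 + \left(6 + n\right) \left(6 + n\right)\right)} = \frac{1}{n + \left(-1 + \left(6 + n\right)^{2}\right)} = \frac{1}{-1 + n + \left(6 + n\right)^{2}}$)
$\left(g{\left(-7 \right)} + N\right) \left(-499 + 240\right) = \left(\frac{1}{-1 - 7 + \left(6 - 7\right)^{2}} - 213\right) \left(-499 + 240\right) = \left(\frac{1}{-1 - 7 + \left(-1\right)^{2}} - 213\right) \left(-259\right) = \left(\frac{1}{-1 - 7 + 1} - 213\right) \left(-259\right) = \left(\frac{1}{-7} - 213\right) \left(-259\right) = \left(- \frac{1}{7} - 213\right) \left(-259\right) = \left(- \frac{1492}{7}\right) \left(-259\right) = 55204$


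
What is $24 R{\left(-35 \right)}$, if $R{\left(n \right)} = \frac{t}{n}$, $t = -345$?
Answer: $\frac{1656}{7} \approx 236.57$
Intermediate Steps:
$R{\left(n \right)} = - \frac{345}{n}$
$24 R{\left(-35 \right)} = 24 \left(- \frac{345}{-35}\right) = 24 \left(\left(-345\right) \left(- \frac{1}{35}\right)\right) = 24 \cdot \frac{69}{7} = \frac{1656}{7}$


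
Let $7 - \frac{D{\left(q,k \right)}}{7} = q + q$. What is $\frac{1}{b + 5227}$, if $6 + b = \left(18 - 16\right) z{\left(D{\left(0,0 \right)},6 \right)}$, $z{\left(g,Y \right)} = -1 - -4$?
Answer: $\frac{1}{5227} \approx 0.00019131$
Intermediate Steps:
$D{\left(q,k \right)} = 49 - 14 q$ ($D{\left(q,k \right)} = 49 - 7 \left(q + q\right) = 49 - 7 \cdot 2 q = 49 - 14 q$)
$z{\left(g,Y \right)} = 3$ ($z{\left(g,Y \right)} = -1 + 4 = 3$)
$b = 0$ ($b = -6 + \left(18 - 16\right) 3 = -6 + 2 \cdot 3 = -6 + 6 = 0$)
$\frac{1}{b + 5227} = \frac{1}{0 + 5227} = \frac{1}{5227}$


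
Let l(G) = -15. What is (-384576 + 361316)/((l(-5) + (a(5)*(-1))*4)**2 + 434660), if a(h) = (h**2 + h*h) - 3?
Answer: -23260/475869 ≈ -0.048879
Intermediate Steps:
a(h) = -3 + 2*h**2 (a(h) = (h**2 + h**2) - 3 = 2*h**2 - 3 = -3 + 2*h**2)
(-384576 + 361316)/((l(-5) + (a(5)*(-1))*4)**2 + 434660) = (-384576 + 361316)/((-15 + ((-3 + 2*5**2)*(-1))*4)**2 + 434660) = -23260/((-15 + ((-3 + 2*25)*(-1))*4)**2 + 434660) = -23260/((-15 + ((-3 + 50)*(-1))*4)**2 + 434660) = -23260/((-15 + (47*(-1))*4)**2 + 434660) = -23260/((-15 - 47*4)**2 + 434660) = -23260/((-15 - 188)**2 + 434660) = -23260/((-203)**2 + 434660) = -23260/(41209 + 434660) = -23260/475869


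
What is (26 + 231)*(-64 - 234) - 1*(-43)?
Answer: -76543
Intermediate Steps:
(26 + 231)*(-64 - 234) - 1*(-43) = 257*(-298) + 43 = -76586 + 43 = -76543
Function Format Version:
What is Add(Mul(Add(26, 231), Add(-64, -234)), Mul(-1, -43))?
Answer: -76543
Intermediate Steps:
Add(Mul(Add(26, 231), Add(-64, -234)), Mul(-1, -43)) = Add(Mul(257, -298), 43) = Add(-76586, 43) = -76543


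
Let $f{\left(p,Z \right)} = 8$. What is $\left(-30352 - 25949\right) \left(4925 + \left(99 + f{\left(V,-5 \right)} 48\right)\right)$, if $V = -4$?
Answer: $-304475808$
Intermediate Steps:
$\left(-30352 - 25949\right) \left(4925 + \left(99 + f{\left(V,-5 \right)} 48\right)\right) = \left(-30352 - 25949\right) \left(4925 + \left(99 + 8 \cdot 48\right)\right) = - 56301 \left(4925 + \left(99 + 384\right)\right) = - 56301 \left(4925 + 483\right) = \left(-56301\right) 5408 = -304475808$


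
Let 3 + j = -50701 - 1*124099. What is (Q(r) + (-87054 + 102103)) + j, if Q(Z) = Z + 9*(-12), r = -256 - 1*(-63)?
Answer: -160055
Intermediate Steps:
r = -193 (r = -256 + 63 = -193)
j = -174803 (j = -3 + (-50701 - 1*124099) = -3 + (-50701 - 124099) = -3 - 174800 = -174803)
Q(Z) = -108 + Z (Q(Z) = Z - 108 = -108 + Z)
(Q(r) + (-87054 + 102103)) + j = ((-108 - 193) + (-87054 + 102103)) - 174803 = (-301 + 15049) - 174803 = 14748 - 174803 = -160055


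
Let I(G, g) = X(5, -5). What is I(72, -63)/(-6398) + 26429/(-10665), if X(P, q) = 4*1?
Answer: -84567701/34117335 ≈ -2.4787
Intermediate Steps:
X(P, q) = 4
I(G, g) = 4
I(72, -63)/(-6398) + 26429/(-10665) = 4/(-6398) + 26429/(-10665) = 4*(-1/6398) + 26429*(-1/10665) = -2/3199 - 26429/10665 = -84567701/34117335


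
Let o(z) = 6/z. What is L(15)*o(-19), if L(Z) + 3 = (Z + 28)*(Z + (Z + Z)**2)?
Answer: -236052/19 ≈ -12424.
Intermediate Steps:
L(Z) = -3 + (28 + Z)*(Z + 4*Z**2) (L(Z) = -3 + (Z + 28)*(Z + (Z + Z)**2) = -3 + (28 + Z)*(Z + (2*Z)**2) = -3 + (28 + Z)*(Z + 4*Z**2))
L(15)*o(-19) = (-3 + 4*15**3 + 28*15 + 113*15**2)*(6/(-19)) = (-3 + 4*3375 + 420 + 113*225)*(6*(-1/19)) = (-3 + 13500 + 420 + 25425)*(-6/19) = 39342*(-6/19) = -236052/19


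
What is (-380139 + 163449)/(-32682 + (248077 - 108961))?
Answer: -36115/17739 ≈ -2.0359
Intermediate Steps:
(-380139 + 163449)/(-32682 + (248077 - 108961)) = -216690/(-32682 + 139116) = -216690/106434 = -216690*1/106434 = -36115/17739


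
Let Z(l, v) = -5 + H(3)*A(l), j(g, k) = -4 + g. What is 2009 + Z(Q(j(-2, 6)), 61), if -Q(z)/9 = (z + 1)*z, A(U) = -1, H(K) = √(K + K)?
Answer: 2004 - √6 ≈ 2001.6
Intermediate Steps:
H(K) = √2*√K (H(K) = √(2*K) = √2*√K)
Q(z) = -9*z*(1 + z) (Q(z) = -9*(z + 1)*z = -9*(1 + z)*z = -9*z*(1 + z))
Z(l, v) = -5 - √6 (Z(l, v) = -5 + (√2*√3)*(-1) = -5 + √6*(-1) = -5 - √6)
2009 + Z(Q(j(-2, 6)), 61) = 2009 + (-5 - √6) = 2004 - √6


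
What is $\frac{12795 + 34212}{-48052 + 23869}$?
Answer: $- \frac{5223}{2687} \approx -1.9438$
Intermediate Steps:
$\frac{12795 + 34212}{-48052 + 23869} = \frac{47007}{-24183} = 47007 \left(- \frac{1}{24183}\right) = - \frac{5223}{2687}$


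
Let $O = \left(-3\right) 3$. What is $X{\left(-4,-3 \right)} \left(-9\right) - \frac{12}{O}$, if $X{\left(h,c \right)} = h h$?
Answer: $- \frac{428}{3} \approx -142.67$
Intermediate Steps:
$X{\left(h,c \right)} = h^{2}$
$O = -9$
$X{\left(-4,-3 \right)} \left(-9\right) - \frac{12}{O} = \left(-4\right)^{2} \left(-9\right) - \frac{12}{-9} = 16 \left(-9\right) - - \frac{4}{3} = -144 + \frac{4}{3} = - \frac{428}{3}$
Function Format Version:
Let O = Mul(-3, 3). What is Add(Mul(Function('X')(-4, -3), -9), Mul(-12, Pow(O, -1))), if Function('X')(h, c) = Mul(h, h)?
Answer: Rational(-428, 3) ≈ -142.67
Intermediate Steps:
Function('X')(h, c) = Pow(h, 2)
O = -9
Add(Mul(Function('X')(-4, -3), -9), Mul(-12, Pow(O, -1))) = Add(Mul(Pow(-4, 2), -9), Mul(-12, Pow(-9, -1))) = Add(Mul(16, -9), Mul(-12, Rational(-1, 9))) = Add(-144, Rational(4, 3)) = Rational(-428, 3)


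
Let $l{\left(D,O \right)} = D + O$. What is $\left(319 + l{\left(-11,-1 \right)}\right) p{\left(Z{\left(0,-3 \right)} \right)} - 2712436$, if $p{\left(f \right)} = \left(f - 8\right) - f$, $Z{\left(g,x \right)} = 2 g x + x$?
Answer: $-2714892$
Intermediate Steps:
$Z{\left(g,x \right)} = x + 2 g x$ ($Z{\left(g,x \right)} = 2 g x + x = x + 2 g x$)
$p{\left(f \right)} = -8$ ($p{\left(f \right)} = \left(-8 + f\right) - f = -8$)
$\left(319 + l{\left(-11,-1 \right)}\right) p{\left(Z{\left(0,-3 \right)} \right)} - 2712436 = \left(319 - 12\right) \left(-8\right) - 2712436 = 307 \left(-8\right) - 2712436 = -2456 - 2712436 = -2714892$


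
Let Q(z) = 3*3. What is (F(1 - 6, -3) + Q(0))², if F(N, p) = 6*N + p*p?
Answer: 144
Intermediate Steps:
Q(z) = 9
F(N, p) = p² + 6*N (F(N, p) = 6*N + p² = p² + 6*N)
(F(1 - 6, -3) + Q(0))² = (((-3)² + 6*(1 - 6)) + 9)² = ((9 + 6*(-5)) + 9)² = ((9 - 30) + 9)² = (-21 + 9)² = (-12)² = 144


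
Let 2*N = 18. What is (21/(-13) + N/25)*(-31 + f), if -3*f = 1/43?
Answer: 21760/559 ≈ 38.927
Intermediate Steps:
N = 9 (N = (½)*18 = 9)
f = -1/129 (f = -⅓/43 = -⅓*1/43 = -1/129 ≈ -0.0077519)
(21/(-13) + N/25)*(-31 + f) = (21/(-13) + 9/25)*(-31 - 1/129) = (21*(-1/13) + 9*(1/25))*(-4000/129) = (-21/13 + 9/25)*(-4000/129) = -408/325*(-4000/129) = 21760/559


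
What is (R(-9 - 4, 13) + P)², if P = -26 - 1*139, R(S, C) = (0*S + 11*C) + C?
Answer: 81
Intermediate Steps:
R(S, C) = 12*C (R(S, C) = (0 + 11*C) + C = 11*C + C = 12*C)
P = -165 (P = -26 - 139 = -165)
(R(-9 - 4, 13) + P)² = (12*13 - 165)² = (156 - 165)² = (-9)² = 81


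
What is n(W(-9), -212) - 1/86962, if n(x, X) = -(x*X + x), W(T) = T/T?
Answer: 18348981/86962 ≈ 211.00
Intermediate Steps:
W(T) = 1
n(x, X) = -x - X*x (n(x, X) = -(X*x + x) = -(x + X*x) = -x - X*x)
n(W(-9), -212) - 1/86962 = -1*1*(1 - 212) - 1/86962 = -1*1*(-211) - 1*1/86962 = 211 - 1/86962 = 18348981/86962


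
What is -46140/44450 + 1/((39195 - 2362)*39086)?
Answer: -6642566495287/6399264865910 ≈ -1.0380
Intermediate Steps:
-46140/44450 + 1/((39195 - 2362)*39086) = -46140*1/44450 + (1/39086)/36833 = -4614/4445 + (1/36833)*(1/39086) = -4614/4445 + 1/1439654638 = -6642566495287/6399264865910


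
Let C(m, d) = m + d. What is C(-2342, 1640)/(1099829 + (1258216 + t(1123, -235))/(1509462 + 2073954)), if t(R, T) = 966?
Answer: -1257779016/1970573047523 ≈ -0.00063828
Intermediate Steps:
C(m, d) = d + m
C(-2342, 1640)/(1099829 + (1258216 + t(1123, -235))/(1509462 + 2073954)) = (1640 - 2342)/(1099829 + (1258216 + 966)/(1509462 + 2073954)) = -702/(1099829 + 1259182/3583416) = -702/(1099829 + 1259182*(1/3583416)) = -702/(1099829 + 629591/1791708) = -702/1970573047523/1791708 = -702*1791708/1970573047523 = -1257779016/1970573047523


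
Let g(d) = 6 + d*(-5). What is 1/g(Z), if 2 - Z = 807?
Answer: 1/4031 ≈ 0.00024808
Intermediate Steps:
Z = -805 (Z = 2 - 1*807 = 2 - 807 = -805)
g(d) = 6 - 5*d
1/g(Z) = 1/(6 - 5*(-805)) = 1/(6 + 4025) = 1/4031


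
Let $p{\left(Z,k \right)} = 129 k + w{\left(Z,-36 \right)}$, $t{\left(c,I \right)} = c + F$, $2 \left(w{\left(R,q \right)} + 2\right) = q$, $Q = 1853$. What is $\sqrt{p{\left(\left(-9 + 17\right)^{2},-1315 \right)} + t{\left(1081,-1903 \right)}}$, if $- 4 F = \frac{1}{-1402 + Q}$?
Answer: $\frac{i \sqrt{137152481147}}{902} \approx 410.58 i$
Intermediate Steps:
$w{\left(R,q \right)} = -2 + \frac{q}{2}$
$F = - \frac{1}{1804}$ ($F = - \frac{1}{4 \left(-1402 + 1853\right)} = - \frac{1}{4 \cdot 451} = \left(- \frac{1}{4}\right) \frac{1}{451} = - \frac{1}{1804} \approx -0.00055432$)
$t{\left(c,I \right)} = - \frac{1}{1804} + c$ ($t{\left(c,I \right)} = c - \frac{1}{1804} = - \frac{1}{1804} + c$)
$p{\left(Z,k \right)} = -20 + 129 k$ ($p{\left(Z,k \right)} = 129 k + \left(-2 + \frac{1}{2} \left(-36\right)\right) = 129 k - 20 = -20 + 129 k$)
$\sqrt{p{\left(\left(-9 + 17\right)^{2},-1315 \right)} + t{\left(1081,-1903 \right)}} = \sqrt{\left(-20 + 129 \left(-1315\right)\right) + \left(- \frac{1}{1804} + 1081\right)} = \sqrt{\left(-20 - 169635\right) + \frac{1950123}{1804}} = \sqrt{-169655 + \frac{1950123}{1804}} = \sqrt{- \frac{304107497}{1804}} = \frac{i \sqrt{137152481147}}{902}$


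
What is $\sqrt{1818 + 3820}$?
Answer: $\sqrt{5638} \approx 75.087$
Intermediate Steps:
$\sqrt{1818 + 3820} = \sqrt{5638}$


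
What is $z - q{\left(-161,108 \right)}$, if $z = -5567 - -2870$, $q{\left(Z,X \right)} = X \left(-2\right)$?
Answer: $-2481$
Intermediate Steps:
$q{\left(Z,X \right)} = - 2 X$
$z = -2697$ ($z = -5567 + 2870 = -2697$)
$z - q{\left(-161,108 \right)} = -2697 - \left(-2\right) 108 = -2697 - -216 = -2697 + 216 = -2481$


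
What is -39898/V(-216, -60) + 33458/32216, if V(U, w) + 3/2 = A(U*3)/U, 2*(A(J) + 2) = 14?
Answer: 138823732385/5299532 ≈ 26195.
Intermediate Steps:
A(J) = 5 (A(J) = -2 + (½)*14 = -2 + 7 = 5)
V(U, w) = -3/2 + 5/U
-39898/V(-216, -60) + 33458/32216 = -39898/(-3/2 + 5/(-216)) + 33458/32216 = -39898/(-3/2 + 5*(-1/216)) + 33458*(1/32216) = -39898/(-3/2 - 5/216) + 16729/16108 = -39898/(-329/216) + 16729/16108 = -39898*(-216/329) + 16729/16108 = 8617968/329 + 16729/16108 = 138823732385/5299532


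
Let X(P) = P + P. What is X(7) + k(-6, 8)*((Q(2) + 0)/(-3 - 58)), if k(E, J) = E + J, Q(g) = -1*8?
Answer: 870/61 ≈ 14.262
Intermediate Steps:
Q(g) = -8
X(P) = 2*P
X(7) + k(-6, 8)*((Q(2) + 0)/(-3 - 58)) = 2*7 + (-6 + 8)*((-8 + 0)/(-3 - 58)) = 14 + 2*(-8/(-61)) = 14 + 2*(-8*(-1/61)) = 14 + 2*(8/61) = 14 + 16/61 = 870/61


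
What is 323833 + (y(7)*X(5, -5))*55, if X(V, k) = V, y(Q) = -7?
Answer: 321908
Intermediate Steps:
323833 + (y(7)*X(5, -5))*55 = 323833 - 7*5*55 = 323833 - 35*55 = 323833 - 1925 = 321908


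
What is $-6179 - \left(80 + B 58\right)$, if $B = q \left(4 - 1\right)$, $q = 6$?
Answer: $-7303$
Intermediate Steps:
$B = 18$ ($B = 6 \left(4 - 1\right) = 6 \cdot 3 = 18$)
$-6179 - \left(80 + B 58\right) = -6179 - \left(80 + 18 \cdot 58\right) = -6179 - \left(80 + 1044\right) = -6179 - 1124 = -7303$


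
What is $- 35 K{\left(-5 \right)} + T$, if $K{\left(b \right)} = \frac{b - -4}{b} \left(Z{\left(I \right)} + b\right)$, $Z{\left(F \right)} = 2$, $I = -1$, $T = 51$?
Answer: $72$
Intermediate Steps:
$K{\left(b \right)} = \frac{\left(2 + b\right) \left(4 + b\right)}{b}$ ($K{\left(b \right)} = \frac{b - -4}{b} \left(2 + b\right) = \frac{b + 4}{b} \left(2 + b\right) = \frac{4 + b}{b} \left(2 + b\right) = \frac{\left(2 + b\right) \left(4 + b\right)}{b}$)
$- 35 K{\left(-5 \right)} + T = - 35 \left(6 - 5 + \frac{8}{-5}\right) + 51 = - 35 \left(6 - 5 + 8 \left(- \frac{1}{5}\right)\right) + 51 = - 35 \left(6 - 5 - \frac{8}{5}\right) + 51 = \left(-35\right) \left(- \frac{3}{5}\right) + 51 = 21 + 51 = 72$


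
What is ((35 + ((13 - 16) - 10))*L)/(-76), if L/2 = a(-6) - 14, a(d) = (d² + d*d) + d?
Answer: -572/19 ≈ -30.105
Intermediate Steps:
a(d) = d + 2*d² (a(d) = (d² + d²) + d = 2*d² + d = d + 2*d²)
L = 104 (L = 2*(-6*(1 + 2*(-6)) - 14) = 2*(-6*(1 - 12) - 14) = 2*(-6*(-11) - 14) = 2*(66 - 14) = 2*52 = 104)
((35 + ((13 - 16) - 10))*L)/(-76) = ((35 + ((13 - 16) - 10))*104)/(-76) = ((35 + (-3 - 10))*104)*(-1/76) = ((35 - 13)*104)*(-1/76) = (22*104)*(-1/76) = 2288*(-1/76) = -572/19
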